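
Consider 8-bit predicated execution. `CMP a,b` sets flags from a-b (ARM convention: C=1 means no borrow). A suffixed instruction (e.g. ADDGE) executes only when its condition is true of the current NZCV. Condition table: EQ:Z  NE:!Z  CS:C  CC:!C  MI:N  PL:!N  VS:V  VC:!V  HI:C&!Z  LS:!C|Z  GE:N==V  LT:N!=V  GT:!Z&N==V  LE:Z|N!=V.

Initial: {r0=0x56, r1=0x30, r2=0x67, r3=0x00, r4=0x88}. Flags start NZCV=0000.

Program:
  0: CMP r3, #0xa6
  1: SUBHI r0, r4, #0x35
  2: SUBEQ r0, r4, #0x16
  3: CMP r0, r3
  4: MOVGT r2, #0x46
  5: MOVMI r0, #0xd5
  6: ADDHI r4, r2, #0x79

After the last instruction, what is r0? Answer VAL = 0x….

0: ✓ CMP  NZCV=0000
1: · SUBHI
2: · SUBEQ
3: ✓ CMP  NZCV=0010
4: ✓ MOVGT  r2←0x46
5: · MOVMI
6: ✓ ADDHI  r4←0xbf

VAL = 0x56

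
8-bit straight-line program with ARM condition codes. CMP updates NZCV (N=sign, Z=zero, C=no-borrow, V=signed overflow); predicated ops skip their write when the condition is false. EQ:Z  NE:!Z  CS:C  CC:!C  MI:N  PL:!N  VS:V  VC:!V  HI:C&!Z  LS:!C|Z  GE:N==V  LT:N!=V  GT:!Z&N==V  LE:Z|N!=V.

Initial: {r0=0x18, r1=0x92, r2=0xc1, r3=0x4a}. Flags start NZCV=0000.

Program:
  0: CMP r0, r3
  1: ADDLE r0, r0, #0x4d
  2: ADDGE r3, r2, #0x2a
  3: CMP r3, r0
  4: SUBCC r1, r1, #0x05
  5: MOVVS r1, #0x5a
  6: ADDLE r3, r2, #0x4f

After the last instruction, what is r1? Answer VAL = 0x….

VAL = 0x8d

0: ✓ CMP  NZCV=1000
1: ✓ ADDLE  r0←0x65
2: · ADDGE
3: ✓ CMP  NZCV=1000
4: ✓ SUBCC  r1←0x8d
5: · MOVVS
6: ✓ ADDLE  r3←0x10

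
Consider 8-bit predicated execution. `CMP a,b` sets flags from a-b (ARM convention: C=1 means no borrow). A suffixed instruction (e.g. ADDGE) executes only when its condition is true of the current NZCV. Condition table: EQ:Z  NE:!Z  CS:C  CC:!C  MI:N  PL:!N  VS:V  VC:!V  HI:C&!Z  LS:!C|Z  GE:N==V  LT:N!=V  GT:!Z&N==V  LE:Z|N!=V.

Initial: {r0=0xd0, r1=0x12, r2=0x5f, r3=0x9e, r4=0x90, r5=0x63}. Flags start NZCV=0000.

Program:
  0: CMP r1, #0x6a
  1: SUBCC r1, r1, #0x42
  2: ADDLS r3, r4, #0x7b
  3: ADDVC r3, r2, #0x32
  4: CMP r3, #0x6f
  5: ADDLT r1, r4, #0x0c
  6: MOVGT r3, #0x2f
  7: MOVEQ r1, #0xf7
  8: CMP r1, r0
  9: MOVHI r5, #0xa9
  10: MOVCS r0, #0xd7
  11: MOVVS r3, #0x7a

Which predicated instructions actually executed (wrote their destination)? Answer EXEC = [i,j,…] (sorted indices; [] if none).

EXEC = [1,2,3,5]

0: ✓ CMP  NZCV=1000
1: ✓ SUBCC  r1←0xd0
2: ✓ ADDLS  r3←0x0b
3: ✓ ADDVC  r3←0x91
4: ✓ CMP  NZCV=0011
5: ✓ ADDLT  r1←0x9c
6: · MOVGT
7: · MOVEQ
8: ✓ CMP  NZCV=1000
9: · MOVHI
10: · MOVCS
11: · MOVVS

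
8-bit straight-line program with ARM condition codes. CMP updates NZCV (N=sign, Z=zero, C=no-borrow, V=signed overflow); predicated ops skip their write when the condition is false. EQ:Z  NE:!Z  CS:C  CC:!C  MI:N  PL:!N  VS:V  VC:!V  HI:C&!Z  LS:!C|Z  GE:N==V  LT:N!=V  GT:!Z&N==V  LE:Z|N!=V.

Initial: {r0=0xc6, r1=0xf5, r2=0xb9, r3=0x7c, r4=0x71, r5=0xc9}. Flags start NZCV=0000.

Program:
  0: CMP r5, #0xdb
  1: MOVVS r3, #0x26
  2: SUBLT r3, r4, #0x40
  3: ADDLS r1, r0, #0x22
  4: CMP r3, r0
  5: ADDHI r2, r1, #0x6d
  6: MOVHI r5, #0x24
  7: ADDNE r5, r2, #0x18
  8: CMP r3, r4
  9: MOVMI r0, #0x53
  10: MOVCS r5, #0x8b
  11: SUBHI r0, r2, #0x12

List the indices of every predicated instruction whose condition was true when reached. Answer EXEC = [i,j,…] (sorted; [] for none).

[0] flags=1000 → (cmp)
[1] flags=1000 VS?F → skip
[2] flags=1000 LT?T → r3=0x31
[3] flags=1000 LS?T → r1=0xe8
[4] flags=0000 → (cmp)
[5] flags=0000 HI?F → skip
[6] flags=0000 HI?F → skip
[7] flags=0000 NE?T → r5=0xd1
[8] flags=1000 → (cmp)
[9] flags=1000 MI?T → r0=0x53
[10] flags=1000 CS?F → skip
[11] flags=1000 HI?F → skip

EXEC = [2,3,7,9]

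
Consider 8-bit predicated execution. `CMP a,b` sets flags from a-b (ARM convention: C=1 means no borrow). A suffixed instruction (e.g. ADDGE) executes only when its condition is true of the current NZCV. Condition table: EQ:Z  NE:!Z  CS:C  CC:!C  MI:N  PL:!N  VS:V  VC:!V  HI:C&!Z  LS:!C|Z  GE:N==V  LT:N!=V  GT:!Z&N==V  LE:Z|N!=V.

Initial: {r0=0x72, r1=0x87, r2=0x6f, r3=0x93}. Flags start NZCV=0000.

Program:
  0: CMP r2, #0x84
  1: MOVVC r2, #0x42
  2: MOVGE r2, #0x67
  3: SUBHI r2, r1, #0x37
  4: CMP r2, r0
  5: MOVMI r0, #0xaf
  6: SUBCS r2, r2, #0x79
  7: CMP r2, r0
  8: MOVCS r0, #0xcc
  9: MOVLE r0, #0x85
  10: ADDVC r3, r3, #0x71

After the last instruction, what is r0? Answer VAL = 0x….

0: ✓ CMP  NZCV=1001
1: · MOVVC
2: ✓ MOVGE  r2←0x67
3: · SUBHI
4: ✓ CMP  NZCV=1000
5: ✓ MOVMI  r0←0xaf
6: · SUBCS
7: ✓ CMP  NZCV=1001
8: · MOVCS
9: · MOVLE
10: · ADDVC

VAL = 0xaf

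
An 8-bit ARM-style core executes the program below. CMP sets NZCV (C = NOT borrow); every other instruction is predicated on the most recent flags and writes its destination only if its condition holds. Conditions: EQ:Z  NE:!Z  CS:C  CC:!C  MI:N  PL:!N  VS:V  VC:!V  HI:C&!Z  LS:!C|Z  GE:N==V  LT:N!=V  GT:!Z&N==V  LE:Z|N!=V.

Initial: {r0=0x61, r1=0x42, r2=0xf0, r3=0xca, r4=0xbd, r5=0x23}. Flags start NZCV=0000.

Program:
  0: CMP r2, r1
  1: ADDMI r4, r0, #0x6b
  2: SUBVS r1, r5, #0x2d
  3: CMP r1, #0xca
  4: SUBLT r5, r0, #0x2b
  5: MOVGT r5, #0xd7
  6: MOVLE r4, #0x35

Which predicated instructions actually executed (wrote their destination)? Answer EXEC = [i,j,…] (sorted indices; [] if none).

[0] flags=1010 → (cmp)
[1] flags=1010 MI?T → r4=0xcc
[2] flags=1010 VS?F → skip
[3] flags=0000 → (cmp)
[4] flags=0000 LT?F → skip
[5] flags=0000 GT?T → r5=0xd7
[6] flags=0000 LE?F → skip

EXEC = [1,5]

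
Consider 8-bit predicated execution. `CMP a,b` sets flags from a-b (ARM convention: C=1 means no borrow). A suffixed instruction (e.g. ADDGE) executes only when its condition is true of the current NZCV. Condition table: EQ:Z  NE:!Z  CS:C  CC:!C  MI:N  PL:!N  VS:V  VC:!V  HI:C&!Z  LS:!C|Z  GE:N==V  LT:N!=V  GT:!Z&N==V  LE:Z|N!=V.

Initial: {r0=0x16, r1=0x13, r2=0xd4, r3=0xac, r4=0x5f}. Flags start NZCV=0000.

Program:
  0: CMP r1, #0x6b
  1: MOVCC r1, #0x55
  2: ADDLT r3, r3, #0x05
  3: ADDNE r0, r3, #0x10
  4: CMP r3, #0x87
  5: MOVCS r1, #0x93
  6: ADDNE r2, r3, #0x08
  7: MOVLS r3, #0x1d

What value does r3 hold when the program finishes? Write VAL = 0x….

0: ✓ CMP  NZCV=1000
1: ✓ MOVCC  r1←0x55
2: ✓ ADDLT  r3←0xb1
3: ✓ ADDNE  r0←0xc1
4: ✓ CMP  NZCV=0010
5: ✓ MOVCS  r1←0x93
6: ✓ ADDNE  r2←0xb9
7: · MOVLS

VAL = 0xb1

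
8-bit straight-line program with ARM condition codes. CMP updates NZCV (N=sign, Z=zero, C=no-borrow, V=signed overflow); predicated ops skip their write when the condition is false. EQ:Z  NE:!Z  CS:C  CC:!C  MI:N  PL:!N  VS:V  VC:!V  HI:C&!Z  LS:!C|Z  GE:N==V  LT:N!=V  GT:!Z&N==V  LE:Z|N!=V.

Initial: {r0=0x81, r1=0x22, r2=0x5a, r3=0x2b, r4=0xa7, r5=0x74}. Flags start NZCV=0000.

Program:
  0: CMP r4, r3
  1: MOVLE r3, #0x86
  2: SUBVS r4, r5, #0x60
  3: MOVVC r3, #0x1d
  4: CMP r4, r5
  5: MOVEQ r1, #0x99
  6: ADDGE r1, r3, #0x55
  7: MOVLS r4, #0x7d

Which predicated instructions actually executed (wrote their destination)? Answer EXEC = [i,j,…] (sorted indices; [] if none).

EXEC = [1,2,7]

[0] flags=0011 → (cmp)
[1] flags=0011 LE?T → r3=0x86
[2] flags=0011 VS?T → r4=0x14
[3] flags=0011 VC?F → skip
[4] flags=1000 → (cmp)
[5] flags=1000 EQ?F → skip
[6] flags=1000 GE?F → skip
[7] flags=1000 LS?T → r4=0x7d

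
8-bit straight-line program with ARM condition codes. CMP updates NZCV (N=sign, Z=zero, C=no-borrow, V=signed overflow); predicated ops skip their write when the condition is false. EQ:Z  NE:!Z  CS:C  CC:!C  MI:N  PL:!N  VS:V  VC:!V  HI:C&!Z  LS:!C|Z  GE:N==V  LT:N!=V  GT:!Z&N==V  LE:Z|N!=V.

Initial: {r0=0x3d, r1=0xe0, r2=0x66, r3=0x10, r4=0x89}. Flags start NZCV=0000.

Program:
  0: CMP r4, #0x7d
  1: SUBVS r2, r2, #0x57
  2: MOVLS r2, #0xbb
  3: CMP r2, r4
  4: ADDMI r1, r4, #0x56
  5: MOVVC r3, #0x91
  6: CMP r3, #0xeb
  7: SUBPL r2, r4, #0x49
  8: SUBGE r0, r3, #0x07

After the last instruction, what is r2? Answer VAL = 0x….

[0] flags=0011 → (cmp)
[1] flags=0011 VS?T → r2=0x0f
[2] flags=0011 LS?F → skip
[3] flags=1001 → (cmp)
[4] flags=1001 MI?T → r1=0xdf
[5] flags=1001 VC?F → skip
[6] flags=0000 → (cmp)
[7] flags=0000 PL?T → r2=0x40
[8] flags=0000 GE?T → r0=0x09

VAL = 0x40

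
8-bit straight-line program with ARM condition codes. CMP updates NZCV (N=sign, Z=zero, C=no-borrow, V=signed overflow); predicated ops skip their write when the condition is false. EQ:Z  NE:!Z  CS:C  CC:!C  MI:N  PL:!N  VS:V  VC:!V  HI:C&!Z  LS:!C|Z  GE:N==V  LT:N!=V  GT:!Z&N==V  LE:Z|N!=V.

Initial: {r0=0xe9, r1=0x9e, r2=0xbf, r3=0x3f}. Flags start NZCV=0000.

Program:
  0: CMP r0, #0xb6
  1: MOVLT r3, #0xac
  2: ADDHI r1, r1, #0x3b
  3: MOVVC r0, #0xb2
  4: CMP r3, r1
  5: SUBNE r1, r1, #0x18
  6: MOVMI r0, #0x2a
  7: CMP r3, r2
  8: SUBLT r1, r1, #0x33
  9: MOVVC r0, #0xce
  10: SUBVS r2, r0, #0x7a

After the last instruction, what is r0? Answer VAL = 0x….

[0] flags=0010 → (cmp)
[1] flags=0010 LT?F → skip
[2] flags=0010 HI?T → r1=0xd9
[3] flags=0010 VC?T → r0=0xb2
[4] flags=0000 → (cmp)
[5] flags=0000 NE?T → r1=0xc1
[6] flags=0000 MI?F → skip
[7] flags=1001 → (cmp)
[8] flags=1001 LT?F → skip
[9] flags=1001 VC?F → skip
[10] flags=1001 VS?T → r2=0x38

VAL = 0xb2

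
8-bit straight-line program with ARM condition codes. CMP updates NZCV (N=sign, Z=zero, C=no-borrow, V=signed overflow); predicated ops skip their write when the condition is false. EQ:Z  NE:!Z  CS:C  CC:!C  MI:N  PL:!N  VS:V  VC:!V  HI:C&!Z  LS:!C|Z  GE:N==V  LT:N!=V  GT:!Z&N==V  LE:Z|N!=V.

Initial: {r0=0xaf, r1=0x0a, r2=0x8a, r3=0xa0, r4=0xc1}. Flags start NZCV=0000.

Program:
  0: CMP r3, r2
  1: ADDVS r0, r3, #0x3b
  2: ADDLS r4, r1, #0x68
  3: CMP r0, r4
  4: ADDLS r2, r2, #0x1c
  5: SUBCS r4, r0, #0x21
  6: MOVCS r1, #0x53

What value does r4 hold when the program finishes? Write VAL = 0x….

[0] flags=0010 → (cmp)
[1] flags=0010 VS?F → skip
[2] flags=0010 LS?F → skip
[3] flags=1000 → (cmp)
[4] flags=1000 LS?T → r2=0xa6
[5] flags=1000 CS?F → skip
[6] flags=1000 CS?F → skip

VAL = 0xc1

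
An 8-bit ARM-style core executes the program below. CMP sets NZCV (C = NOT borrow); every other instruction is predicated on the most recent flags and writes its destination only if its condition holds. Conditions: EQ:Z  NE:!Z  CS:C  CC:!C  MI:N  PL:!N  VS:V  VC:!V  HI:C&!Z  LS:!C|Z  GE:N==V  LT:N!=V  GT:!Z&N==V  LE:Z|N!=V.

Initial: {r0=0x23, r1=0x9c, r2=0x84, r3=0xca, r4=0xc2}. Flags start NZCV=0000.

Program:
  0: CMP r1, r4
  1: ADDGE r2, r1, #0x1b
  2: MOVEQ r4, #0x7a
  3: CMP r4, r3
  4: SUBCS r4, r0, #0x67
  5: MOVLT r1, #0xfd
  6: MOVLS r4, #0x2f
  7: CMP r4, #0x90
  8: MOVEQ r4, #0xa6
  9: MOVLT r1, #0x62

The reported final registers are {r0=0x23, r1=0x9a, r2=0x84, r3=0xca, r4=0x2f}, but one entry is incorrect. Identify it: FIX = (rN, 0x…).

[0] flags=1000 → (cmp)
[1] flags=1000 GE?F → skip
[2] flags=1000 EQ?F → skip
[3] flags=1000 → (cmp)
[4] flags=1000 CS?F → skip
[5] flags=1000 LT?T → r1=0xfd
[6] flags=1000 LS?T → r4=0x2f
[7] flags=1001 → (cmp)
[8] flags=1001 EQ?F → skip
[9] flags=1001 LT?F → skip

FIX = (r1, 0xfd)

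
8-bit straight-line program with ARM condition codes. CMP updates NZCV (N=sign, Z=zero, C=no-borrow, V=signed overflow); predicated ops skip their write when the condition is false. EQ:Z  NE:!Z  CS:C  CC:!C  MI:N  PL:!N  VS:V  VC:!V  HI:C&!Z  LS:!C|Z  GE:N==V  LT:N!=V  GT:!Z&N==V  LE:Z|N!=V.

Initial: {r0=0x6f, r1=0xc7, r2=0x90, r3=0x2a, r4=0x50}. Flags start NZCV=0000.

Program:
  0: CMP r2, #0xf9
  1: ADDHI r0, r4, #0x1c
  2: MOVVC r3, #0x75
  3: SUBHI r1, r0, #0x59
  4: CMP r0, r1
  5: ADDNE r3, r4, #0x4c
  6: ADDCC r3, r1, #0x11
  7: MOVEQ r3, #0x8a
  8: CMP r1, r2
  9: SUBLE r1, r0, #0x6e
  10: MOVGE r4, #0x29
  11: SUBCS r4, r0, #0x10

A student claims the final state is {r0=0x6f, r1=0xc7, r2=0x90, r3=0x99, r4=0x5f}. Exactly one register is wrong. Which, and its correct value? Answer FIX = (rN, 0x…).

FIX = (r3, 0xd8)

[0] flags=1000 → (cmp)
[1] flags=1000 HI?F → skip
[2] flags=1000 VC?T → r3=0x75
[3] flags=1000 HI?F → skip
[4] flags=1001 → (cmp)
[5] flags=1001 NE?T → r3=0x9c
[6] flags=1001 CC?T → r3=0xd8
[7] flags=1001 EQ?F → skip
[8] flags=0010 → (cmp)
[9] flags=0010 LE?F → skip
[10] flags=0010 GE?T → r4=0x29
[11] flags=0010 CS?T → r4=0x5f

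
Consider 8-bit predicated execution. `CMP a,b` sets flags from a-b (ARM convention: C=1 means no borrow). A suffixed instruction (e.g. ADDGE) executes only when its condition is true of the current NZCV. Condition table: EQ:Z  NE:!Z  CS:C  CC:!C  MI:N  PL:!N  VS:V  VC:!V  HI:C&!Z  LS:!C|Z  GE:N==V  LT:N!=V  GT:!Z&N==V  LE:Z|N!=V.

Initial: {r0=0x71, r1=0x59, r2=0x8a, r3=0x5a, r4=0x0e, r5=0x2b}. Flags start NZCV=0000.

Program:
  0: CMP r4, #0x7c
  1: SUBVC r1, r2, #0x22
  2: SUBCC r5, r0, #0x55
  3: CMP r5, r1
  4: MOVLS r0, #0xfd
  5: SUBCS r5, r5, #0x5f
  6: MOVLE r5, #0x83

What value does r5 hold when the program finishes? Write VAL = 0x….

VAL = 0x83

0: ✓ CMP  NZCV=1000
1: ✓ SUBVC  r1←0x68
2: ✓ SUBCC  r5←0x1c
3: ✓ CMP  NZCV=1000
4: ✓ MOVLS  r0←0xfd
5: · SUBCS
6: ✓ MOVLE  r5←0x83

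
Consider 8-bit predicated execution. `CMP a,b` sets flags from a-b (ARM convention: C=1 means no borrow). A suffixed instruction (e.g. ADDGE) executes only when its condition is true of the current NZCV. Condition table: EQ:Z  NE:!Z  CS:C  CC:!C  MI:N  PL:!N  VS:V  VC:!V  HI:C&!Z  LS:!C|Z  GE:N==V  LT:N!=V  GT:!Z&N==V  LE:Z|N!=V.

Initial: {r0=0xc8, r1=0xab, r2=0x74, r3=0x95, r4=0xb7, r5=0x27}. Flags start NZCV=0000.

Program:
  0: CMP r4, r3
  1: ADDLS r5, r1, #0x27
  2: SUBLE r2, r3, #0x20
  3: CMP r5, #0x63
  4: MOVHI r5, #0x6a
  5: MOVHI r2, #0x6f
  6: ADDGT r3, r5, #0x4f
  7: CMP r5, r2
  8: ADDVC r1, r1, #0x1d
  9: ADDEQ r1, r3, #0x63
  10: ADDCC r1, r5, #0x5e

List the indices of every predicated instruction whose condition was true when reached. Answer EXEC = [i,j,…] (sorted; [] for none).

EXEC = [8,10]

0: ✓ CMP  NZCV=0010
1: · ADDLS
2: · SUBLE
3: ✓ CMP  NZCV=1000
4: · MOVHI
5: · MOVHI
6: · ADDGT
7: ✓ CMP  NZCV=1000
8: ✓ ADDVC  r1←0xc8
9: · ADDEQ
10: ✓ ADDCC  r1←0x85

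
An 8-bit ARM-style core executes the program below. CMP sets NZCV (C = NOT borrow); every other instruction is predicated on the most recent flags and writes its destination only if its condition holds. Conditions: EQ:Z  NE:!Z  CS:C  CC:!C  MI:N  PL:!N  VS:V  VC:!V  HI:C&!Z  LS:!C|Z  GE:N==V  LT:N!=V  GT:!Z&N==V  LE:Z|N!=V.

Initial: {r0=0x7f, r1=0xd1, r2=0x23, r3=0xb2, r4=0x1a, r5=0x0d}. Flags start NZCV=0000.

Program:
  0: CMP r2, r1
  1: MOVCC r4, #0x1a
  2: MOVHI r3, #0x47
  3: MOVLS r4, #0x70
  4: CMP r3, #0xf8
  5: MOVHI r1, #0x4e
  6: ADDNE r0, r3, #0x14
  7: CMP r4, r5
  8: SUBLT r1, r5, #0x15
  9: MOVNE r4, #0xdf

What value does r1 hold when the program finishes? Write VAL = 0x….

VAL = 0xd1

[0] flags=0000 → (cmp)
[1] flags=0000 CC?T → r4=0x1a
[2] flags=0000 HI?F → skip
[3] flags=0000 LS?T → r4=0x70
[4] flags=1000 → (cmp)
[5] flags=1000 HI?F → skip
[6] flags=1000 NE?T → r0=0xc6
[7] flags=0010 → (cmp)
[8] flags=0010 LT?F → skip
[9] flags=0010 NE?T → r4=0xdf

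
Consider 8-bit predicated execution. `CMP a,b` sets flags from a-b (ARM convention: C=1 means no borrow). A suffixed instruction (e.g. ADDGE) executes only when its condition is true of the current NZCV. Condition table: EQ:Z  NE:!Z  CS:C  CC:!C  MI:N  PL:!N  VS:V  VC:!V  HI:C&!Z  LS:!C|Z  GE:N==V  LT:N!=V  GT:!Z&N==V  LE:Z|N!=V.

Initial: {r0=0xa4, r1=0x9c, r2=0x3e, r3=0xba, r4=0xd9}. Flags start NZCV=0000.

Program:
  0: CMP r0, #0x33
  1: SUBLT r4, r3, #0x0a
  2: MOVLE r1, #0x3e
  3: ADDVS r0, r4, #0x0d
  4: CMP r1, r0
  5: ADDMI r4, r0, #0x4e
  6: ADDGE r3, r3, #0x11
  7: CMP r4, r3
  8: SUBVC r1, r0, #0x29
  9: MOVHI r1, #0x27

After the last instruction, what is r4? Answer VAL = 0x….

VAL = 0x0b

0: ✓ CMP  NZCV=0011
1: ✓ SUBLT  r4←0xb0
2: ✓ MOVLE  r1←0x3e
3: ✓ ADDVS  r0←0xbd
4: ✓ CMP  NZCV=1001
5: ✓ ADDMI  r4←0x0b
6: ✓ ADDGE  r3←0xcb
7: ✓ CMP  NZCV=0000
8: ✓ SUBVC  r1←0x94
9: · MOVHI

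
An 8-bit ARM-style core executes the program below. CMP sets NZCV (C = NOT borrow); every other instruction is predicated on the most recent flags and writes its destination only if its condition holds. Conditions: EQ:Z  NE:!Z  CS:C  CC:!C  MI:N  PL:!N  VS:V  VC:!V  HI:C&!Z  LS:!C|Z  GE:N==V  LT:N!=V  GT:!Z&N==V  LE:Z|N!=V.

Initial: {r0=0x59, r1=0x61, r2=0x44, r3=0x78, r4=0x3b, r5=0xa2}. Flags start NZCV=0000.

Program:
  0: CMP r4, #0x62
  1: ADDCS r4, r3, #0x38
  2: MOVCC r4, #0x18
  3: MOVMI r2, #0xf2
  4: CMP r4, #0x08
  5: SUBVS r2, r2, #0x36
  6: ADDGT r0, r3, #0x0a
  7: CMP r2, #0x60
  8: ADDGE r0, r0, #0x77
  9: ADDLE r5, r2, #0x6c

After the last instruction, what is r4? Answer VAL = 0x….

VAL = 0x18

[0] flags=1000 → (cmp)
[1] flags=1000 CS?F → skip
[2] flags=1000 CC?T → r4=0x18
[3] flags=1000 MI?T → r2=0xf2
[4] flags=0010 → (cmp)
[5] flags=0010 VS?F → skip
[6] flags=0010 GT?T → r0=0x82
[7] flags=1010 → (cmp)
[8] flags=1010 GE?F → skip
[9] flags=1010 LE?T → r5=0x5e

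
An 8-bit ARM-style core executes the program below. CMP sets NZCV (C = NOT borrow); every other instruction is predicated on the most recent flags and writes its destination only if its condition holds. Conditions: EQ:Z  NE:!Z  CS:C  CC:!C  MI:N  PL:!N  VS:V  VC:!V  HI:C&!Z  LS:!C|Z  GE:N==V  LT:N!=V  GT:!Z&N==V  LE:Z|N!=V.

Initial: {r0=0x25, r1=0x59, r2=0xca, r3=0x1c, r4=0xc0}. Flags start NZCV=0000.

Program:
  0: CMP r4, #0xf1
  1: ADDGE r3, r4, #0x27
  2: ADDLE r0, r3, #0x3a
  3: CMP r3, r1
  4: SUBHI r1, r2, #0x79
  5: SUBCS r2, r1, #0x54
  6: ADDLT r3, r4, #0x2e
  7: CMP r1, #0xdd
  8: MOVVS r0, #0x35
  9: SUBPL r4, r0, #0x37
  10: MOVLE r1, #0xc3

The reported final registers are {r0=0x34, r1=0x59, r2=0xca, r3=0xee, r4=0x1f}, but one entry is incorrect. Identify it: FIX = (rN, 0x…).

FIX = (r0, 0x56)

[0] flags=1000 → (cmp)
[1] flags=1000 GE?F → skip
[2] flags=1000 LE?T → r0=0x56
[3] flags=1000 → (cmp)
[4] flags=1000 HI?F → skip
[5] flags=1000 CS?F → skip
[6] flags=1000 LT?T → r3=0xee
[7] flags=0000 → (cmp)
[8] flags=0000 VS?F → skip
[9] flags=0000 PL?T → r4=0x1f
[10] flags=0000 LE?F → skip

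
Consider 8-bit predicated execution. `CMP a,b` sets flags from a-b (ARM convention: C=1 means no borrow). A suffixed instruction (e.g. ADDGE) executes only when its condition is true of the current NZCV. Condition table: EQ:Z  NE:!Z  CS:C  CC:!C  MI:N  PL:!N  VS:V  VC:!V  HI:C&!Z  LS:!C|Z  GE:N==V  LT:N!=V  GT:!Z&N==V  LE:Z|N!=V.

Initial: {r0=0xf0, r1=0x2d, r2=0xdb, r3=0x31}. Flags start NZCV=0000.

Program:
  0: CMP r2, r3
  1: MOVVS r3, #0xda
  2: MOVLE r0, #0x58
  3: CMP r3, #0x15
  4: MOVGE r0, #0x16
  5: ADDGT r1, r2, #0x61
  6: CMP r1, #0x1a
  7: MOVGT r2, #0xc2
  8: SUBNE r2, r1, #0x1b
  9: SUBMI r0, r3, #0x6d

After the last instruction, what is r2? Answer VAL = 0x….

[0] flags=1010 → (cmp)
[1] flags=1010 VS?F → skip
[2] flags=1010 LE?T → r0=0x58
[3] flags=0010 → (cmp)
[4] flags=0010 GE?T → r0=0x16
[5] flags=0010 GT?T → r1=0x3c
[6] flags=0010 → (cmp)
[7] flags=0010 GT?T → r2=0xc2
[8] flags=0010 NE?T → r2=0x21
[9] flags=0010 MI?F → skip

VAL = 0x21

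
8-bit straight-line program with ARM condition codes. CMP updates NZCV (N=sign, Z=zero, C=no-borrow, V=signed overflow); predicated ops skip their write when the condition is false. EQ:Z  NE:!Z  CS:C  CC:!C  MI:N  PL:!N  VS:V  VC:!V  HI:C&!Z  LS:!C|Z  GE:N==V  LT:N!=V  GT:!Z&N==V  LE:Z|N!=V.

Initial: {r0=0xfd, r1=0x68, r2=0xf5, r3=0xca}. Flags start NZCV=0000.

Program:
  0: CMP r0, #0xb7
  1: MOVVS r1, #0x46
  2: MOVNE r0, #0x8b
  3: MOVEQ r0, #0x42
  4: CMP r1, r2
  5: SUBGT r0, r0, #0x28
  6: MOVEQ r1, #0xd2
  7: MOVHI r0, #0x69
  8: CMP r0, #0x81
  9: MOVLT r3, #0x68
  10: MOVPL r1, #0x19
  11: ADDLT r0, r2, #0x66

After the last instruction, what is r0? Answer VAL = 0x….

[0] flags=0010 → (cmp)
[1] flags=0010 VS?F → skip
[2] flags=0010 NE?T → r0=0x8b
[3] flags=0010 EQ?F → skip
[4] flags=0000 → (cmp)
[5] flags=0000 GT?T → r0=0x63
[6] flags=0000 EQ?F → skip
[7] flags=0000 HI?F → skip
[8] flags=1001 → (cmp)
[9] flags=1001 LT?F → skip
[10] flags=1001 PL?F → skip
[11] flags=1001 LT?F → skip

VAL = 0x63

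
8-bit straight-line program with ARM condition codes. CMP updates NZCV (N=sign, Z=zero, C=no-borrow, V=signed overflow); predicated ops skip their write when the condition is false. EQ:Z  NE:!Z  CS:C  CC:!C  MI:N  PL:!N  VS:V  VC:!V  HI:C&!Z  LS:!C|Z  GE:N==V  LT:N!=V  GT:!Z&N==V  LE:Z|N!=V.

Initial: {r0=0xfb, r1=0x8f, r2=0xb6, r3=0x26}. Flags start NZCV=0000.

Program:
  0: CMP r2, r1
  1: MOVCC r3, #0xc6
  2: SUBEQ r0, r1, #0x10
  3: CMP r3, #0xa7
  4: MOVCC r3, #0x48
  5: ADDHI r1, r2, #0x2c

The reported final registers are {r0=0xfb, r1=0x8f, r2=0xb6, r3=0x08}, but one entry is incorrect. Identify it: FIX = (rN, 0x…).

[0] flags=0010 → (cmp)
[1] flags=0010 CC?F → skip
[2] flags=0010 EQ?F → skip
[3] flags=0000 → (cmp)
[4] flags=0000 CC?T → r3=0x48
[5] flags=0000 HI?F → skip

FIX = (r3, 0x48)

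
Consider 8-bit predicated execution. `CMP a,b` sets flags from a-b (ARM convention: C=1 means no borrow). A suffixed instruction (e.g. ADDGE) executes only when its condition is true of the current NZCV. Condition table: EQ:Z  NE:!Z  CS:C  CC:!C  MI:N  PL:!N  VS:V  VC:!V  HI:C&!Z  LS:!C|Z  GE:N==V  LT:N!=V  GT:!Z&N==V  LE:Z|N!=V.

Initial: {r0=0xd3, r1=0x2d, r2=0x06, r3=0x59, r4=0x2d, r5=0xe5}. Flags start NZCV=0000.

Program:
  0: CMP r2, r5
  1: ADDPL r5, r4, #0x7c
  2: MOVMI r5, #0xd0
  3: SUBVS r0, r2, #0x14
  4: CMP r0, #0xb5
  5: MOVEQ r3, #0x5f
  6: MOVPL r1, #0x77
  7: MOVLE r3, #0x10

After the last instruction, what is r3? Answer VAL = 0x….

0: ✓ CMP  NZCV=0000
1: ✓ ADDPL  r5←0xa9
2: · MOVMI
3: · SUBVS
4: ✓ CMP  NZCV=0010
5: · MOVEQ
6: ✓ MOVPL  r1←0x77
7: · MOVLE

VAL = 0x59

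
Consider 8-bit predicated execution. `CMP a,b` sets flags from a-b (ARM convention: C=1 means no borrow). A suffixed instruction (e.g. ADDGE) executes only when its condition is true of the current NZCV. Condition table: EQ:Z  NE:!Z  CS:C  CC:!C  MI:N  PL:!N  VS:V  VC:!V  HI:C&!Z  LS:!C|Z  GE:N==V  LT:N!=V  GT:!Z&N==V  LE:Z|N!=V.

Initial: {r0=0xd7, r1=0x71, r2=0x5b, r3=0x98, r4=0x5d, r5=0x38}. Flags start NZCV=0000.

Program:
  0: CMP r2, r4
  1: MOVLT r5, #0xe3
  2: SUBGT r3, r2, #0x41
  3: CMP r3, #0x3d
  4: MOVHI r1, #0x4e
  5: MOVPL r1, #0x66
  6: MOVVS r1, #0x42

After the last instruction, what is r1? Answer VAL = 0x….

0: ✓ CMP  NZCV=1000
1: ✓ MOVLT  r5←0xe3
2: · SUBGT
3: ✓ CMP  NZCV=0011
4: ✓ MOVHI  r1←0x4e
5: ✓ MOVPL  r1←0x66
6: ✓ MOVVS  r1←0x42

VAL = 0x42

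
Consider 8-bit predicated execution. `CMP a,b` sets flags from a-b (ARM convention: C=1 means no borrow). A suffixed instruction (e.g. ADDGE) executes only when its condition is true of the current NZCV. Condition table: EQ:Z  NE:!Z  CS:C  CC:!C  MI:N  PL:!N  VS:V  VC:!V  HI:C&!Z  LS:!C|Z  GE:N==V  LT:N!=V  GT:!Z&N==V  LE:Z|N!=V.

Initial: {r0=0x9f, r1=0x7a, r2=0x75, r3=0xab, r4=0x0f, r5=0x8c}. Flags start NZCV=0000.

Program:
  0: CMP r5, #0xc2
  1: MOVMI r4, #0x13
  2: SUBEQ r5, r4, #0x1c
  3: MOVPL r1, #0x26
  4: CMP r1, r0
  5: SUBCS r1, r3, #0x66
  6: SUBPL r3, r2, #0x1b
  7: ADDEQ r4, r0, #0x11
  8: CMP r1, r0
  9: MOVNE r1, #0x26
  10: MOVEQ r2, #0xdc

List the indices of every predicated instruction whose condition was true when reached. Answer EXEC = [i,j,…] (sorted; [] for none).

EXEC = [1,9]

0: ✓ CMP  NZCV=1000
1: ✓ MOVMI  r4←0x13
2: · SUBEQ
3: · MOVPL
4: ✓ CMP  NZCV=1001
5: · SUBCS
6: · SUBPL
7: · ADDEQ
8: ✓ CMP  NZCV=1001
9: ✓ MOVNE  r1←0x26
10: · MOVEQ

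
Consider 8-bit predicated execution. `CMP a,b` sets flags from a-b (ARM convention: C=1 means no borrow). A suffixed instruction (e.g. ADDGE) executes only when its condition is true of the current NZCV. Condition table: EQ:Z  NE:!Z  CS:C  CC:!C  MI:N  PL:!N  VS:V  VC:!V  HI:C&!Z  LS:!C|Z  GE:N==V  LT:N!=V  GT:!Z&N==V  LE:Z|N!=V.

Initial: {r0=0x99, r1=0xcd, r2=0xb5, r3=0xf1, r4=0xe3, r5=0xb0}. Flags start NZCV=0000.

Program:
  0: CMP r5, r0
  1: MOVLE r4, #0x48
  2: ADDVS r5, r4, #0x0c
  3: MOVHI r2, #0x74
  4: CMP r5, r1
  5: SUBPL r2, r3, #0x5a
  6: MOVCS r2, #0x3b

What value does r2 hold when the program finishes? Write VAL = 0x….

[0] flags=0010 → (cmp)
[1] flags=0010 LE?F → skip
[2] flags=0010 VS?F → skip
[3] flags=0010 HI?T → r2=0x74
[4] flags=1000 → (cmp)
[5] flags=1000 PL?F → skip
[6] flags=1000 CS?F → skip

VAL = 0x74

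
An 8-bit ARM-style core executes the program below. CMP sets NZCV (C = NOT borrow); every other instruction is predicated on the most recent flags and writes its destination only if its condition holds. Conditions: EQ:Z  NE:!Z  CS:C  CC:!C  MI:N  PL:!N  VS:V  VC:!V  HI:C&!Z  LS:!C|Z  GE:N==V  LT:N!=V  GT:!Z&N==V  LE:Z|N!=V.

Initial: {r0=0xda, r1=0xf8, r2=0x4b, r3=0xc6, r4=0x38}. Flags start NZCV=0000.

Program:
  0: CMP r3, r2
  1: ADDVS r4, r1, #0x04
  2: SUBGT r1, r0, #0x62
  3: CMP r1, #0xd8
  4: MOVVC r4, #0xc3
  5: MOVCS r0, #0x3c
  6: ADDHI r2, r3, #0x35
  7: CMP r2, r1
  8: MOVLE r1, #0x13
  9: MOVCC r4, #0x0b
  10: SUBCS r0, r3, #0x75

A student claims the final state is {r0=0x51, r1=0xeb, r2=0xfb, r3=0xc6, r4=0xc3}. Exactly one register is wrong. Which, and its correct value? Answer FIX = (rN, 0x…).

[0] flags=0011 → (cmp)
[1] flags=0011 VS?T → r4=0xfc
[2] flags=0011 GT?F → skip
[3] flags=0010 → (cmp)
[4] flags=0010 VC?T → r4=0xc3
[5] flags=0010 CS?T → r0=0x3c
[6] flags=0010 HI?T → r2=0xfb
[7] flags=0010 → (cmp)
[8] flags=0010 LE?F → skip
[9] flags=0010 CC?F → skip
[10] flags=0010 CS?T → r0=0x51

FIX = (r1, 0xf8)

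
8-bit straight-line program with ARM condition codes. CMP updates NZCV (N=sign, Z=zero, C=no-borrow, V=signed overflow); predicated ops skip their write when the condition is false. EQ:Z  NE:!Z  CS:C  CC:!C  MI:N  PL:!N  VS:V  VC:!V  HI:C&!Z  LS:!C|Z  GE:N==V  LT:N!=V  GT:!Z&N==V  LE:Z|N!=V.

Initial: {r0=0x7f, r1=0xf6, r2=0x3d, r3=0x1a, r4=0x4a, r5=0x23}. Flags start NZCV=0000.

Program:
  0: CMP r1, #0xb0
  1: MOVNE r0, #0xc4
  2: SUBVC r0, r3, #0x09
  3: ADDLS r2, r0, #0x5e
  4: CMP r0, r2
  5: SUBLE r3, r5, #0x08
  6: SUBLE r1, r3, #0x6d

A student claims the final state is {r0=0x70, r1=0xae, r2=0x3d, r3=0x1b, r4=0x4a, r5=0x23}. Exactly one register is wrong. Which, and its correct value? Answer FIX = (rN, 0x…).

[0] flags=0010 → (cmp)
[1] flags=0010 NE?T → r0=0xc4
[2] flags=0010 VC?T → r0=0x11
[3] flags=0010 LS?F → skip
[4] flags=1000 → (cmp)
[5] flags=1000 LE?T → r3=0x1b
[6] flags=1000 LE?T → r1=0xae

FIX = (r0, 0x11)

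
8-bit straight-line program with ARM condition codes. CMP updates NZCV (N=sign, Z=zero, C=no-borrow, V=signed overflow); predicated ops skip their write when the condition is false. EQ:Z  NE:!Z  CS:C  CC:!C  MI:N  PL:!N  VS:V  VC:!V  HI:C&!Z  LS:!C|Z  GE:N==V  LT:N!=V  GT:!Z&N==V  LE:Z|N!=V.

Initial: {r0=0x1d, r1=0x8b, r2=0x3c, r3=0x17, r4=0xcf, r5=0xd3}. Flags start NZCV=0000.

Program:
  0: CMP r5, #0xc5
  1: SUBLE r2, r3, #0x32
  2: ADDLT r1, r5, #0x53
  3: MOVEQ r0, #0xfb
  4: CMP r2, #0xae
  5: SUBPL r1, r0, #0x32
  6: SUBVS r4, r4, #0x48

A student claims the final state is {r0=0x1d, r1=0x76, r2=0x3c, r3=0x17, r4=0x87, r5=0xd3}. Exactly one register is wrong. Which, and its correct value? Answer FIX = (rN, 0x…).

0: ✓ CMP  NZCV=0010
1: · SUBLE
2: · ADDLT
3: · MOVEQ
4: ✓ CMP  NZCV=1001
5: · SUBPL
6: ✓ SUBVS  r4←0x87

FIX = (r1, 0x8b)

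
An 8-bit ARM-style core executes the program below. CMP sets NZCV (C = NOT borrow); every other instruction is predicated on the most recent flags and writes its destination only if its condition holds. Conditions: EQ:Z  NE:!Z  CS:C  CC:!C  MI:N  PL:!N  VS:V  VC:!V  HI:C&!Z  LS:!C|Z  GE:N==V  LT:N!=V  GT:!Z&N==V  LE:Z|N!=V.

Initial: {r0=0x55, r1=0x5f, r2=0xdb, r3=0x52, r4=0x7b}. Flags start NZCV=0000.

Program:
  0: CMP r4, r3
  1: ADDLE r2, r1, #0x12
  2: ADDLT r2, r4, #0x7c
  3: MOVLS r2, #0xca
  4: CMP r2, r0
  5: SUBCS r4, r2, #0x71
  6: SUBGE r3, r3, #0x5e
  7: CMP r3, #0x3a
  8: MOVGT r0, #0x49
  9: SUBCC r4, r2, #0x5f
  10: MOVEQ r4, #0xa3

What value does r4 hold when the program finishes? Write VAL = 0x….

VAL = 0x6a

[0] flags=0010 → (cmp)
[1] flags=0010 LE?F → skip
[2] flags=0010 LT?F → skip
[3] flags=0010 LS?F → skip
[4] flags=1010 → (cmp)
[5] flags=1010 CS?T → r4=0x6a
[6] flags=1010 GE?F → skip
[7] flags=0010 → (cmp)
[8] flags=0010 GT?T → r0=0x49
[9] flags=0010 CC?F → skip
[10] flags=0010 EQ?F → skip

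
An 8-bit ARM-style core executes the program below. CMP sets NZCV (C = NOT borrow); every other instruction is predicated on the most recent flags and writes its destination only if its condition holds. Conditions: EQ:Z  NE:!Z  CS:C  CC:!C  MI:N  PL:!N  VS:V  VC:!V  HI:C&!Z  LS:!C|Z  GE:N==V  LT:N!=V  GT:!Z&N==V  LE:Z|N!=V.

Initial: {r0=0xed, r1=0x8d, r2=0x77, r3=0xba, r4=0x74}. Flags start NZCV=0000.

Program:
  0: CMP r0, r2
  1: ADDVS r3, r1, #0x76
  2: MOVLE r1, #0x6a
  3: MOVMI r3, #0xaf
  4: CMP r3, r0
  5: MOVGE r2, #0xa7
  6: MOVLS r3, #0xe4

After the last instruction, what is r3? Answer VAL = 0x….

VAL = 0xe4

[0] flags=0011 → (cmp)
[1] flags=0011 VS?T → r3=0x03
[2] flags=0011 LE?T → r1=0x6a
[3] flags=0011 MI?F → skip
[4] flags=0000 → (cmp)
[5] flags=0000 GE?T → r2=0xa7
[6] flags=0000 LS?T → r3=0xe4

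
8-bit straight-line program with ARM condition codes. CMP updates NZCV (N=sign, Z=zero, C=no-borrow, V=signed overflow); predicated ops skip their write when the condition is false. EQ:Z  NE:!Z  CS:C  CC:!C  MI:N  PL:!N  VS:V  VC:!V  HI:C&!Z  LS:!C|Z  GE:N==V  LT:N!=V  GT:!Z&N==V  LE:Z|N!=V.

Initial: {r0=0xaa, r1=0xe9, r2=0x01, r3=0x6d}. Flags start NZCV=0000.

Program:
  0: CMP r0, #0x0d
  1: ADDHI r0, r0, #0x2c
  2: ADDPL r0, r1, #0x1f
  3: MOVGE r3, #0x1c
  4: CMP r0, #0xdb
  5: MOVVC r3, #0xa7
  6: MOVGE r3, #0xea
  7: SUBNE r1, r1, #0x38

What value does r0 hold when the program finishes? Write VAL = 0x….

[0] flags=1010 → (cmp)
[1] flags=1010 HI?T → r0=0xd6
[2] flags=1010 PL?F → skip
[3] flags=1010 GE?F → skip
[4] flags=1000 → (cmp)
[5] flags=1000 VC?T → r3=0xa7
[6] flags=1000 GE?F → skip
[7] flags=1000 NE?T → r1=0xb1

VAL = 0xd6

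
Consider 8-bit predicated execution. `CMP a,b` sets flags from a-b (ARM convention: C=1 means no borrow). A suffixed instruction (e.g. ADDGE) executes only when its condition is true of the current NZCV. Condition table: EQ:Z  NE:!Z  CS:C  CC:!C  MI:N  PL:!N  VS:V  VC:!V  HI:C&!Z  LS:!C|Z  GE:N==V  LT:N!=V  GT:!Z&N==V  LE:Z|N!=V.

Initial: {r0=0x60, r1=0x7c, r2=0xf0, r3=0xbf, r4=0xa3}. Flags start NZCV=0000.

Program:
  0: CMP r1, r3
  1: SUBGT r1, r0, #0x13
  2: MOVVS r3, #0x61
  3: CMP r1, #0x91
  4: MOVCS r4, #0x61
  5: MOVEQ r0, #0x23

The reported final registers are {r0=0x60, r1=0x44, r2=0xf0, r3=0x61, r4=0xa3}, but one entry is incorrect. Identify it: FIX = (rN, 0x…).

FIX = (r1, 0x4d)

[0] flags=1001 → (cmp)
[1] flags=1001 GT?T → r1=0x4d
[2] flags=1001 VS?T → r3=0x61
[3] flags=1001 → (cmp)
[4] flags=1001 CS?F → skip
[5] flags=1001 EQ?F → skip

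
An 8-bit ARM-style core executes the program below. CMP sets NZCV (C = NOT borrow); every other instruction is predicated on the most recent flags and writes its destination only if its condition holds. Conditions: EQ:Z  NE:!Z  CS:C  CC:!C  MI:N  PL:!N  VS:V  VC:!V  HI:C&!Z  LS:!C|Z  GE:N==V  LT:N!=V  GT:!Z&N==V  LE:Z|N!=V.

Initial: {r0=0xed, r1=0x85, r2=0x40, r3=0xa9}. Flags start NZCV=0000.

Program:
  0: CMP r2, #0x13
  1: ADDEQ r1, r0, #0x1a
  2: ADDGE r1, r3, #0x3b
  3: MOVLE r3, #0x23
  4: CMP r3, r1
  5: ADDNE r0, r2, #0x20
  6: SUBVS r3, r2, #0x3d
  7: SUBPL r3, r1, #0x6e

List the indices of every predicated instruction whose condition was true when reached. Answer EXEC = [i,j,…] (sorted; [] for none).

EXEC = [2,5]

[0] flags=0010 → (cmp)
[1] flags=0010 EQ?F → skip
[2] flags=0010 GE?T → r1=0xe4
[3] flags=0010 LE?F → skip
[4] flags=1000 → (cmp)
[5] flags=1000 NE?T → r0=0x60
[6] flags=1000 VS?F → skip
[7] flags=1000 PL?F → skip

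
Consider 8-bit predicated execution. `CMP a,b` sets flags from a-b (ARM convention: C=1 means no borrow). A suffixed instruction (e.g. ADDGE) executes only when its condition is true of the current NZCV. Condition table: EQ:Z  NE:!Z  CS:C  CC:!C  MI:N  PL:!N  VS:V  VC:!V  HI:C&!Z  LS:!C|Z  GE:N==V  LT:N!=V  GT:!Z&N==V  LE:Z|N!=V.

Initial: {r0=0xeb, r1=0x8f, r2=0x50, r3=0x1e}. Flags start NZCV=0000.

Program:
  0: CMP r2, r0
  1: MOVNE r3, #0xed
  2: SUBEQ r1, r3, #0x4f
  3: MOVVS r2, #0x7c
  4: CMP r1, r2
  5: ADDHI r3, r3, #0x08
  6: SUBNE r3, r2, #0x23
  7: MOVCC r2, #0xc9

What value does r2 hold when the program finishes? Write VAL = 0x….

0: ✓ CMP  NZCV=0000
1: ✓ MOVNE  r3←0xed
2: · SUBEQ
3: · MOVVS
4: ✓ CMP  NZCV=0011
5: ✓ ADDHI  r3←0xf5
6: ✓ SUBNE  r3←0x2d
7: · MOVCC

VAL = 0x50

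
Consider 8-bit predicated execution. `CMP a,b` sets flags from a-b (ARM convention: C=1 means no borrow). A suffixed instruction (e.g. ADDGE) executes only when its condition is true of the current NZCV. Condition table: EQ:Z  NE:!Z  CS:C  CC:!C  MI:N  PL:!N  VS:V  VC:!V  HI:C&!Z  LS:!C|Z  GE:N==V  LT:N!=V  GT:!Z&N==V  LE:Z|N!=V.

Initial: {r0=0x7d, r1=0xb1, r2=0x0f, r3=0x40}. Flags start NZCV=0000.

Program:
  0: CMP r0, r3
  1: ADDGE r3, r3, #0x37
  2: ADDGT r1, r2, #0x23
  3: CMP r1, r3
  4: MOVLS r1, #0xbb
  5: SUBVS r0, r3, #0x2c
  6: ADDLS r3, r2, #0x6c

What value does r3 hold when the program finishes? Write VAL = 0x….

0: ✓ CMP  NZCV=0010
1: ✓ ADDGE  r3←0x77
2: ✓ ADDGT  r1←0x32
3: ✓ CMP  NZCV=1000
4: ✓ MOVLS  r1←0xbb
5: · SUBVS
6: ✓ ADDLS  r3←0x7b

VAL = 0x7b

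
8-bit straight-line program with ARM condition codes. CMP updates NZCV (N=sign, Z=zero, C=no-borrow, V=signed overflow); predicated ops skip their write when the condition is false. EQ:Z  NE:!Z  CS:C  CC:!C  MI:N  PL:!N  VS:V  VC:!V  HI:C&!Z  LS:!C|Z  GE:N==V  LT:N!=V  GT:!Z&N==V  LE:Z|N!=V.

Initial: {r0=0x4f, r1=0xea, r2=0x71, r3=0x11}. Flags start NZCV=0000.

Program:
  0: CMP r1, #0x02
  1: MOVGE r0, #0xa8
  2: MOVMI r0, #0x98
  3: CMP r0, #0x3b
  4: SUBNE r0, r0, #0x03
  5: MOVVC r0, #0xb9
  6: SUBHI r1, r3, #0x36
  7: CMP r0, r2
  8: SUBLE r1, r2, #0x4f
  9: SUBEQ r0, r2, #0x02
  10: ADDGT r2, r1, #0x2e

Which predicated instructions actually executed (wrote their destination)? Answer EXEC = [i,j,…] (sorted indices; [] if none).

0: ✓ CMP  NZCV=1010
1: · MOVGE
2: ✓ MOVMI  r0←0x98
3: ✓ CMP  NZCV=0011
4: ✓ SUBNE  r0←0x95
5: · MOVVC
6: ✓ SUBHI  r1←0xdb
7: ✓ CMP  NZCV=0011
8: ✓ SUBLE  r1←0x22
9: · SUBEQ
10: · ADDGT

EXEC = [2,4,6,8]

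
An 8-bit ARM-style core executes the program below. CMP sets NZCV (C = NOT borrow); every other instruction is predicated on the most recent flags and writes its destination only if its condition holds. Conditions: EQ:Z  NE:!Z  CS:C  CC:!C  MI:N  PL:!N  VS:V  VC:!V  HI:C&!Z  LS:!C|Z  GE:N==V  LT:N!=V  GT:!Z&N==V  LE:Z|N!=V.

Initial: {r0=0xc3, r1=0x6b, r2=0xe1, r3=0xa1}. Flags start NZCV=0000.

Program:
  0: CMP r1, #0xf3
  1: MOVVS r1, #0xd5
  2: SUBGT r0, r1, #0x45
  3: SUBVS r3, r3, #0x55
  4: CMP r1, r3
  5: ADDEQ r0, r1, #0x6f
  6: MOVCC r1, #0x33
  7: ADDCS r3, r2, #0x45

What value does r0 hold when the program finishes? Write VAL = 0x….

0: ✓ CMP  NZCV=0000
1: · MOVVS
2: ✓ SUBGT  r0←0x26
3: · SUBVS
4: ✓ CMP  NZCV=1001
5: · ADDEQ
6: ✓ MOVCC  r1←0x33
7: · ADDCS

VAL = 0x26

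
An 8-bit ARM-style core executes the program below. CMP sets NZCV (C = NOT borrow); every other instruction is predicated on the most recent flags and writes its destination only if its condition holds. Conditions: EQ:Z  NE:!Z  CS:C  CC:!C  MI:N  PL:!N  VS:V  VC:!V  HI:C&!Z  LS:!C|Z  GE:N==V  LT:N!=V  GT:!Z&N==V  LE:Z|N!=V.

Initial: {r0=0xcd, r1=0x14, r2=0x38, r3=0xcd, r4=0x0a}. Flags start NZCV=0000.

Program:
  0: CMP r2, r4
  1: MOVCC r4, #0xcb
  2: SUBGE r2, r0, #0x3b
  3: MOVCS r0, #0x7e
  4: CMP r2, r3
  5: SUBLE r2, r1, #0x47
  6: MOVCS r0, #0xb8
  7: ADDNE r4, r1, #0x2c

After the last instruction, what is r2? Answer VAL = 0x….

VAL = 0xcd

[0] flags=0010 → (cmp)
[1] flags=0010 CC?F → skip
[2] flags=0010 GE?T → r2=0x92
[3] flags=0010 CS?T → r0=0x7e
[4] flags=1000 → (cmp)
[5] flags=1000 LE?T → r2=0xcd
[6] flags=1000 CS?F → skip
[7] flags=1000 NE?T → r4=0x40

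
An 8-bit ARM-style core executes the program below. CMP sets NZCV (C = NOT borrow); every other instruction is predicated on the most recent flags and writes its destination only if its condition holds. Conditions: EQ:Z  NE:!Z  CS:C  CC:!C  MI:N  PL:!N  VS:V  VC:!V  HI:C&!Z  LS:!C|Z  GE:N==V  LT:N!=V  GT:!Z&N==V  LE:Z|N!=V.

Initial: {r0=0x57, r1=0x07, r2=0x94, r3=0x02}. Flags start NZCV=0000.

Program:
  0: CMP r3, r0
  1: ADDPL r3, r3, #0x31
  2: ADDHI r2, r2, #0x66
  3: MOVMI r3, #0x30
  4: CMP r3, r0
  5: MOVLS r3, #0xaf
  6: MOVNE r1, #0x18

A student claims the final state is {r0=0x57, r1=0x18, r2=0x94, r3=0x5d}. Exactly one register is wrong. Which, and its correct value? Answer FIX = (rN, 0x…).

FIX = (r3, 0xaf)

0: ✓ CMP  NZCV=1000
1: · ADDPL
2: · ADDHI
3: ✓ MOVMI  r3←0x30
4: ✓ CMP  NZCV=1000
5: ✓ MOVLS  r3←0xaf
6: ✓ MOVNE  r1←0x18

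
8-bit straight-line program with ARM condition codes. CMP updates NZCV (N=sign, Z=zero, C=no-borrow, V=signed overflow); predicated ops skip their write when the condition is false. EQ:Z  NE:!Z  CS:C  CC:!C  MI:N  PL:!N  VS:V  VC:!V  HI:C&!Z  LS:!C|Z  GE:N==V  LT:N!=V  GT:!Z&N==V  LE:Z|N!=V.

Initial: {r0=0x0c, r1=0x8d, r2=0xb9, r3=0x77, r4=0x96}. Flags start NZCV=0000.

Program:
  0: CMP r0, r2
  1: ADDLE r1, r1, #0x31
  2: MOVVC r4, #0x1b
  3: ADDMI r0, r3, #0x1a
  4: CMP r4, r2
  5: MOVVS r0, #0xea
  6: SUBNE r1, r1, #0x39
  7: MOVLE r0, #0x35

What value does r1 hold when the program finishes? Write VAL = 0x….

VAL = 0x54

0: ✓ CMP  NZCV=0000
1: · ADDLE
2: ✓ MOVVC  r4←0x1b
3: · ADDMI
4: ✓ CMP  NZCV=0000
5: · MOVVS
6: ✓ SUBNE  r1←0x54
7: · MOVLE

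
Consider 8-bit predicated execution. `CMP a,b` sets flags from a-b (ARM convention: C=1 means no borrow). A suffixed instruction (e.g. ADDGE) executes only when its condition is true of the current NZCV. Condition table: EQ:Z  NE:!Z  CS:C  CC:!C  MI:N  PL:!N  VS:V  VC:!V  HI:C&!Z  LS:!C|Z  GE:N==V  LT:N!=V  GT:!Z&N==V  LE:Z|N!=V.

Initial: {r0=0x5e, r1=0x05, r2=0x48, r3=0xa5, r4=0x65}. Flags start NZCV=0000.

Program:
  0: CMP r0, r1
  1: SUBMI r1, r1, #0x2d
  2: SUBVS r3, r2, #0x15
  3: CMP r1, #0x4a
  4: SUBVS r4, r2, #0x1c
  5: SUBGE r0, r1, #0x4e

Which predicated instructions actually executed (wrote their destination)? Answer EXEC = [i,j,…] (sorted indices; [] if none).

EXEC = []

0: ✓ CMP  NZCV=0010
1: · SUBMI
2: · SUBVS
3: ✓ CMP  NZCV=1000
4: · SUBVS
5: · SUBGE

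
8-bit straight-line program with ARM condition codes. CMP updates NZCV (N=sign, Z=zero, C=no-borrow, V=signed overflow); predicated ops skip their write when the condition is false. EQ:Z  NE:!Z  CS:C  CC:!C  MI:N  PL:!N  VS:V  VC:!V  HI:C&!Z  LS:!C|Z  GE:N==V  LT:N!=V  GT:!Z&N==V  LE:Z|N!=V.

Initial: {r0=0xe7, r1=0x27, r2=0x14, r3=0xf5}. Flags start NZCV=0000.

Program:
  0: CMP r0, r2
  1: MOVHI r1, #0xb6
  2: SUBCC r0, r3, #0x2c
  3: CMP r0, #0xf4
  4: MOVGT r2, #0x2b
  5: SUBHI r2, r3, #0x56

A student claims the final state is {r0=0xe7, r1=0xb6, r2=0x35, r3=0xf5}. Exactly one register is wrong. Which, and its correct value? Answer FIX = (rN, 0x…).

FIX = (r2, 0x14)

0: ✓ CMP  NZCV=1010
1: ✓ MOVHI  r1←0xb6
2: · SUBCC
3: ✓ CMP  NZCV=1000
4: · MOVGT
5: · SUBHI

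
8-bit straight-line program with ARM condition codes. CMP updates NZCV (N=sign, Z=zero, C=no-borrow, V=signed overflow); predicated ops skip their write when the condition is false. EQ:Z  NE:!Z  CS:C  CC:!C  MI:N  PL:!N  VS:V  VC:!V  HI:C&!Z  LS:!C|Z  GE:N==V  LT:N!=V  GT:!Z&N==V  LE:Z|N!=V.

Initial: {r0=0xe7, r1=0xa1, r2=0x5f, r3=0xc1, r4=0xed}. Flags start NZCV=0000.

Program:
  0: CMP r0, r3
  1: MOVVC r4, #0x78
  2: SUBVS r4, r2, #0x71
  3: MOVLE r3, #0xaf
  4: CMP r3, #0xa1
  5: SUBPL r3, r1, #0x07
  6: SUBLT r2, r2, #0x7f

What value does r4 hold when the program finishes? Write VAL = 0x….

[0] flags=0010 → (cmp)
[1] flags=0010 VC?T → r4=0x78
[2] flags=0010 VS?F → skip
[3] flags=0010 LE?F → skip
[4] flags=0010 → (cmp)
[5] flags=0010 PL?T → r3=0x9a
[6] flags=0010 LT?F → skip

VAL = 0x78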